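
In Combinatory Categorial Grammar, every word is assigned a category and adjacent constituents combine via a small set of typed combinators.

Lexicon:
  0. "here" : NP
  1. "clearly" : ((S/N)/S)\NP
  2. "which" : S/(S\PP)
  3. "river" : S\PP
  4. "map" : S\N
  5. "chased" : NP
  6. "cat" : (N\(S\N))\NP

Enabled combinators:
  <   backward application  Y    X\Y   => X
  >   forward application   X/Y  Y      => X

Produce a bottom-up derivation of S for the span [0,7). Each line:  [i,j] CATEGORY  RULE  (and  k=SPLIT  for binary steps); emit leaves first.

[0,7] S   >
  [0,4] S/N   >
    [0,2] (S/N)/S   <
      [0,1] "here" : NP
      [1,2] "clearly" : ((S/N)/S)\NP
    [2,4] S   >
      [2,3] "which" : S/(S\PP)
      [3,4] "river" : S\PP
  [4,7] N   <
    [4,5] "map" : S\N
    [5,7] N\(S\N)   <
      [5,6] "chased" : NP
      [6,7] "cat" : (N\(S\N))\NP

[0,1] NP  lex  "here"
[1,2] ((S/N)/S)\NP  lex  "clearly"
[0,2] (S/N)/S  <  k=1
[2,3] S/(S\PP)  lex  "which"
[3,4] S\PP  lex  "river"
[2,4] S  >  k=3
[0,4] S/N  >  k=2
[4,5] S\N  lex  "map"
[5,6] NP  lex  "chased"
[6,7] (N\(S\N))\NP  lex  "cat"
[5,7] N\(S\N)  <  k=6
[4,7] N  <  k=5
[0,7] S  >  k=4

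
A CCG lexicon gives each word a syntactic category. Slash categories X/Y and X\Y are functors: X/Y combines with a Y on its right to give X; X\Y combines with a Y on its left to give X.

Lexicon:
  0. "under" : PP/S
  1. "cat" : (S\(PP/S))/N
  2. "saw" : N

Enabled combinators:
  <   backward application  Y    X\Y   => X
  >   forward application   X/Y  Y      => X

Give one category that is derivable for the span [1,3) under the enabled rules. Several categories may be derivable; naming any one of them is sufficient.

[0,3] S   <
  [0,1] "under" : PP/S
  [1,3] S\(PP/S)   >
    [1,2] "cat" : (S\(PP/S))/N
    [2,3] "saw" : N

S\(PP/S)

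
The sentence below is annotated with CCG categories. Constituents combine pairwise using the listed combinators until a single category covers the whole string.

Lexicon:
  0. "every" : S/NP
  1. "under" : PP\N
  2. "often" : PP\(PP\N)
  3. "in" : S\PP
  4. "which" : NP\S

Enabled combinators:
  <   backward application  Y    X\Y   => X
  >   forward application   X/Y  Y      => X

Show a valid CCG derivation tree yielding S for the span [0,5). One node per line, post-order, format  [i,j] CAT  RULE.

[0,1] S/NP  lex  "every"
[1,2] PP\N  lex  "under"
[2,3] PP\(PP\N)  lex  "often"
[1,3] PP  <  k=2
[3,4] S\PP  lex  "in"
[1,4] S  <  k=3
[4,5] NP\S  lex  "which"
[1,5] NP  <  k=4
[0,5] S  >  k=1

[0,5] S   >
  [0,1] "every" : S/NP
  [1,5] NP   <
    [1,4] S   <
      [1,3] PP   <
        [1,2] "under" : PP\N
        [2,3] "often" : PP\(PP\N)
      [3,4] "in" : S\PP
    [4,5] "which" : NP\S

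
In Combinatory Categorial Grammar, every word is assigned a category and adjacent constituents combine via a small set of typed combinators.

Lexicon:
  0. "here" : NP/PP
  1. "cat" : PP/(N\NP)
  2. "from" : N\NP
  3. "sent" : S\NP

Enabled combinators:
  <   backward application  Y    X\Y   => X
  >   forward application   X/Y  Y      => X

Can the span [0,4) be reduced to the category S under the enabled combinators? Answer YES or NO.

[0,4] S   <
  [0,3] NP   >
    [0,1] "here" : NP/PP
    [1,3] PP   >
      [1,2] "cat" : PP/(N\NP)
      [2,3] "from" : N\NP
  [3,4] "sent" : S\NP

YES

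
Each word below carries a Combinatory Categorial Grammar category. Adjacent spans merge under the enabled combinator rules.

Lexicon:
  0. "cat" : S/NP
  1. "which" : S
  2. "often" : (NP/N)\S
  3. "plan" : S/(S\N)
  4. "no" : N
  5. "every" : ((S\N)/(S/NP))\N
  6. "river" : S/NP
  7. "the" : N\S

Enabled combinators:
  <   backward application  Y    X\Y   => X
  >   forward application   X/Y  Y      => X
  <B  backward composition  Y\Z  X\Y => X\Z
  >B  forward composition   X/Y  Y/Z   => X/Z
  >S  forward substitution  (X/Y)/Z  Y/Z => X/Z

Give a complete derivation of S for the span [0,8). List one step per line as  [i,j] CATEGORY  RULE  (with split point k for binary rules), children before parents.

[0,1] S/NP  lex  "cat"
[1,2] S  lex  "which"
[2,3] (NP/N)\S  lex  "often"
[1,3] NP/N  <  k=2
[0,3] S/N  >B  k=1
[3,4] S/(S\N)  lex  "plan"
[4,5] N  lex  "no"
[5,6] ((S\N)/(S/NP))\N  lex  "every"
[4,6] (S\N)/(S/NP)  <  k=5
[6,7] S/NP  lex  "river"
[4,7] S\N  >  k=6
[3,7] S  >  k=4
[7,8] N\S  lex  "the"
[3,8] N  <  k=7
[0,8] S  >  k=3

[0,8] S   >
  [0,3] S/N   >B
    [0,1] "cat" : S/NP
    [1,3] NP/N   <
      [1,2] "which" : S
      [2,3] "often" : (NP/N)\S
  [3,8] N   <
    [3,7] S   >
      [3,4] "plan" : S/(S\N)
      [4,7] S\N   >
        [4,6] (S\N)/(S/NP)   <
          [4,5] "no" : N
          [5,6] "every" : ((S\N)/(S/NP))\N
        [6,7] "river" : S/NP
    [7,8] "the" : N\S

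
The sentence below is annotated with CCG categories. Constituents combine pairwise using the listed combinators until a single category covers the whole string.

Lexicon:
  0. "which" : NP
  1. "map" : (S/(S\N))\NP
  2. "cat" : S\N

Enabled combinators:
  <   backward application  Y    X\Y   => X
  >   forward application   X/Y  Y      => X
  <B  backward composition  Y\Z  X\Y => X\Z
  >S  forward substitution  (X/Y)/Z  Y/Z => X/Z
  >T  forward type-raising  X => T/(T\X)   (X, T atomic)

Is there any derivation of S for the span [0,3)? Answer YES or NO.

[0,3] S   >
  [0,2] S/(S\N)   <
    [0,1] "which" : NP
    [1,2] "map" : (S/(S\N))\NP
  [2,3] "cat" : S\N

YES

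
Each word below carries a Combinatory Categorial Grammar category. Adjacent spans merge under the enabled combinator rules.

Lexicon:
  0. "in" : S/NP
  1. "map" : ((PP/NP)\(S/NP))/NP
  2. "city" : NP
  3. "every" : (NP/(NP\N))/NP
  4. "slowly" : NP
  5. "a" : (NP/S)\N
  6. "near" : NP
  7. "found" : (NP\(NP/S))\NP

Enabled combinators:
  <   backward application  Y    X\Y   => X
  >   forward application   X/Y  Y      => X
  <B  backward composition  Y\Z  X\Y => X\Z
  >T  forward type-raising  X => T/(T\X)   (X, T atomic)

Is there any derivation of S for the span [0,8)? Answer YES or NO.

NO

S/NP ((PP/NP)\(S/NP))/NP NP (NP/(NP\N))/NP NP (NP/S)\N NP (NP\(NP/S))\NP
CKY chart[0,8] = {N/(N\PP), NP/(NP\PP), PP, PP/(PP\PP), S/(S\PP)}; S ∉ chart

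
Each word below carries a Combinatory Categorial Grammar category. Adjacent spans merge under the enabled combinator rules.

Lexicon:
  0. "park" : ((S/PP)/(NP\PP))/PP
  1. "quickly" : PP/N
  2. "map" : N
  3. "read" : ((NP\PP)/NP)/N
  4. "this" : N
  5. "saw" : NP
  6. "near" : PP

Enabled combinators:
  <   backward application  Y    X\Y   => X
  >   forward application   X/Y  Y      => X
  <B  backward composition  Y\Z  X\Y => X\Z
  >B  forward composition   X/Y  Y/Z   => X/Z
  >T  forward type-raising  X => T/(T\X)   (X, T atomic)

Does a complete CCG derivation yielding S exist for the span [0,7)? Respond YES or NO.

[0,7] S   >
  [0,6] S/PP   >
    [0,3] (S/PP)/(NP\PP)   >
      [0,1] "park" : ((S/PP)/(NP\PP))/PP
      [1,3] PP   >
        [1,2] "quickly" : PP/N
        [2,3] "map" : N
    [3,6] NP\PP   >
      [3,5] (NP\PP)/NP   >
        [3,4] "read" : ((NP\PP)/NP)/N
        [4,5] "this" : N
      [5,6] "saw" : NP
  [6,7] "near" : PP

YES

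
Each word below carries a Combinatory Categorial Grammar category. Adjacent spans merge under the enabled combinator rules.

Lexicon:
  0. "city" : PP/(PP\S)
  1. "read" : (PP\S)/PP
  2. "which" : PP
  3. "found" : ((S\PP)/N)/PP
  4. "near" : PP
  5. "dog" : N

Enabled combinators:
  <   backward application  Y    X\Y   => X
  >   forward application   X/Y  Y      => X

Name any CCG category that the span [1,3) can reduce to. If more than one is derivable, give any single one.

[0,6] S   <
  [0,3] PP   >
    [0,1] "city" : PP/(PP\S)
    [1,3] PP\S   >
      [1,2] "read" : (PP\S)/PP
      [2,3] "which" : PP
  [3,6] S\PP   >
    [3,5] (S\PP)/N   >
      [3,4] "found" : ((S\PP)/N)/PP
      [4,5] "near" : PP
    [5,6] "dog" : N

PP\S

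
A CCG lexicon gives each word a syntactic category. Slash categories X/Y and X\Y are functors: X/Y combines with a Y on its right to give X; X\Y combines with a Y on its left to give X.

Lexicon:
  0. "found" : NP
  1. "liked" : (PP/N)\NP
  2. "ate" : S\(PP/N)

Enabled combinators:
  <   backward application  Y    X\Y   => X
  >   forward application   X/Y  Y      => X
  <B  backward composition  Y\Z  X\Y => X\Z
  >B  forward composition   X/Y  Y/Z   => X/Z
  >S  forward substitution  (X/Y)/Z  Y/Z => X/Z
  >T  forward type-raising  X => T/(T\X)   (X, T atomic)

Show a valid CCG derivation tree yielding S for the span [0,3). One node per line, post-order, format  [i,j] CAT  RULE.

[0,1] NP  lex  "found"
[1,2] (PP/N)\NP  lex  "liked"
[2,3] S\(PP/N)  lex  "ate"
[1,3] S\NP  <B  k=2
[0,3] S  <  k=1

[0,3] S   <
  [0,1] "found" : NP
  [1,3] S\NP   <B
    [1,2] "liked" : (PP/N)\NP
    [2,3] "ate" : S\(PP/N)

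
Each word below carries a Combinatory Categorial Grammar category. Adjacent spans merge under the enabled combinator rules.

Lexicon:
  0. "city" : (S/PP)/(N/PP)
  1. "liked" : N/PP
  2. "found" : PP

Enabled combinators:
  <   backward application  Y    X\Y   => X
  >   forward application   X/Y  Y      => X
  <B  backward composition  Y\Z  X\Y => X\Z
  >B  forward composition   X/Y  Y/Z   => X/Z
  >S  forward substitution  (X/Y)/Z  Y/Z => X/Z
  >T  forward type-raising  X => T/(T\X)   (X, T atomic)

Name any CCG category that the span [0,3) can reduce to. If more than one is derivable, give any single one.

[0,3] S   >
  [0,2] S/PP   >
    [0,1] "city" : (S/PP)/(N/PP)
    [1,2] "liked" : N/PP
  [2,3] "found" : PP

S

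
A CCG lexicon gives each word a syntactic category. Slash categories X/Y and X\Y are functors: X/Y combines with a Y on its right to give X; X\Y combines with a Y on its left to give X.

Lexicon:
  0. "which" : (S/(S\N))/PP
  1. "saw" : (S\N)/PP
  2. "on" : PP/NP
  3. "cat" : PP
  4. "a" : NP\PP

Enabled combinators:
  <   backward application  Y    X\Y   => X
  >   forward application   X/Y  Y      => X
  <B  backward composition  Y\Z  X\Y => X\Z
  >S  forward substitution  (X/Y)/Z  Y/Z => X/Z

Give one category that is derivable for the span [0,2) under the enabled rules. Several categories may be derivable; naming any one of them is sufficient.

[0,5] S   >
  [0,2] S/PP   >S
    [0,1] "which" : (S/(S\N))/PP
    [1,2] "saw" : (S\N)/PP
  [2,5] PP   >
    [2,3] "on" : PP/NP
    [3,5] NP   <
      [3,4] "cat" : PP
      [4,5] "a" : NP\PP

S/PP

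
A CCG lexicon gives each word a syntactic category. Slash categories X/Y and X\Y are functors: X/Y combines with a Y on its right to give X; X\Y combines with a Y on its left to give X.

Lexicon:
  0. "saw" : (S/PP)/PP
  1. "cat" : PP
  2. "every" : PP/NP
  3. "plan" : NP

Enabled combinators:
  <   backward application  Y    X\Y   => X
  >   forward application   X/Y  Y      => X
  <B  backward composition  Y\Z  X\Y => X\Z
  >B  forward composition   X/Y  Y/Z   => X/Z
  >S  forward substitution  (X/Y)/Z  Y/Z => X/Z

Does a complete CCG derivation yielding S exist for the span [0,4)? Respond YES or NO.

[0,4] S   >
  [0,3] S/NP   >B
    [0,2] S/PP   >
      [0,1] "saw" : (S/PP)/PP
      [1,2] "cat" : PP
    [2,3] "every" : PP/NP
  [3,4] "plan" : NP

YES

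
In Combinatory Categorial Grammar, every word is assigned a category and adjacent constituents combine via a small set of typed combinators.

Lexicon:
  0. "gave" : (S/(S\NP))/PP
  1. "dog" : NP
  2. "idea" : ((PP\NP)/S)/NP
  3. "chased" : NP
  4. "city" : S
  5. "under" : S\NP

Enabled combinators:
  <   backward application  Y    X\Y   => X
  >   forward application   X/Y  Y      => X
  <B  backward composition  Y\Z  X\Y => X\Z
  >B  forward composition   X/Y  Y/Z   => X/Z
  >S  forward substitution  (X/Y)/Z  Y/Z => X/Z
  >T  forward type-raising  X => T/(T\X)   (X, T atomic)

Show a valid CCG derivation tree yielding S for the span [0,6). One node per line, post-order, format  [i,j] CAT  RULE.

[0,6] S   >
  [0,5] S/(S\NP)   >
    [0,1] "gave" : (S/(S\NP))/PP
    [1,5] PP   <
      [1,2] "dog" : NP
      [2,5] PP\NP   >
        [2,4] (PP\NP)/S   >
          [2,3] "idea" : ((PP\NP)/S)/NP
          [3,4] "chased" : NP
        [4,5] "city" : S
  [5,6] "under" : S\NP

[0,1] (S/(S\NP))/PP  lex  "gave"
[1,2] NP  lex  "dog"
[2,3] ((PP\NP)/S)/NP  lex  "idea"
[3,4] NP  lex  "chased"
[2,4] (PP\NP)/S  >  k=3
[4,5] S  lex  "city"
[2,5] PP\NP  >  k=4
[1,5] PP  <  k=2
[0,5] S/(S\NP)  >  k=1
[5,6] S\NP  lex  "under"
[0,6] S  >  k=5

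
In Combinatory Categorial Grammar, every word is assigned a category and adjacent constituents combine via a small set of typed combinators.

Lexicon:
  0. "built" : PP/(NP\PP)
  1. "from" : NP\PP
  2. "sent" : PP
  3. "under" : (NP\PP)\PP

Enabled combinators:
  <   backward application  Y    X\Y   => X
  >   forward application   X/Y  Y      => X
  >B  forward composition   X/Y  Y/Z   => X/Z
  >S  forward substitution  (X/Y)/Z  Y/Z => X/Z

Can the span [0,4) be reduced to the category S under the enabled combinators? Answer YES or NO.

PP/(NP\PP) NP\PP PP (NP\PP)\PP
CKY chart[0,4] = {NP}; S ∉ chart

NO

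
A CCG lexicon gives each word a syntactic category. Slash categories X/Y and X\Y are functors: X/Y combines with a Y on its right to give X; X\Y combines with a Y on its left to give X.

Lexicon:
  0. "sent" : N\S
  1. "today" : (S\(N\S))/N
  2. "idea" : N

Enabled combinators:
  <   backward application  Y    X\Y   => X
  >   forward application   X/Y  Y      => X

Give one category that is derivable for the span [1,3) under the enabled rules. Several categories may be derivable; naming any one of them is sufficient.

[0,3] S   <
  [0,1] "sent" : N\S
  [1,3] S\(N\S)   >
    [1,2] "today" : (S\(N\S))/N
    [2,3] "idea" : N

S\(N\S)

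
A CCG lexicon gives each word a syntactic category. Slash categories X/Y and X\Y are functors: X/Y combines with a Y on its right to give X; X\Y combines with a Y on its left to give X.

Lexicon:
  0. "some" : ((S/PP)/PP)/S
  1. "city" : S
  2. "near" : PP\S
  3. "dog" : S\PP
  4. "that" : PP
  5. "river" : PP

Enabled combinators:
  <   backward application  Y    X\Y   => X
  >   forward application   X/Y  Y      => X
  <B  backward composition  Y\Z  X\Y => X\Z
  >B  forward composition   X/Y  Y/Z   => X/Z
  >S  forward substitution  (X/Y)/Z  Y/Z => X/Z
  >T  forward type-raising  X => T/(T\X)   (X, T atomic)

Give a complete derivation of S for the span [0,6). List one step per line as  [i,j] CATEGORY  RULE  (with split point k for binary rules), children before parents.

[0,6] S   >
  [0,5] S/PP   >
    [0,4] (S/PP)/PP   >
      [0,1] "some" : ((S/PP)/PP)/S
      [1,4] S   <
        [1,3] PP   <
          [1,2] "city" : S
          [2,3] "near" : PP\S
        [3,4] "dog" : S\PP
    [4,5] "that" : PP
  [5,6] "river" : PP

[0,1] ((S/PP)/PP)/S  lex  "some"
[1,2] S  lex  "city"
[2,3] PP\S  lex  "near"
[1,3] PP  <  k=2
[3,4] S\PP  lex  "dog"
[1,4] S  <  k=3
[0,4] (S/PP)/PP  >  k=1
[4,5] PP  lex  "that"
[0,5] S/PP  >  k=4
[5,6] PP  lex  "river"
[0,6] S  >  k=5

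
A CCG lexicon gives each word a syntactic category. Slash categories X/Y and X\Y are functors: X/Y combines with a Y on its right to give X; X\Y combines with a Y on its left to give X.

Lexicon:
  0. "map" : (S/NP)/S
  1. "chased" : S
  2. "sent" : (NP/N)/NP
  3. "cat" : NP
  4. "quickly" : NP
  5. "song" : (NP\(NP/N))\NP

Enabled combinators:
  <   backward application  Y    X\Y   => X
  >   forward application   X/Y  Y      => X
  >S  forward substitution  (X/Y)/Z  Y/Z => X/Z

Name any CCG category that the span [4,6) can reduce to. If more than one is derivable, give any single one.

[0,6] S   >
  [0,2] S/NP   >
    [0,1] "map" : (S/NP)/S
    [1,2] "chased" : S
  [2,6] NP   <
    [2,4] NP/N   >
      [2,3] "sent" : (NP/N)/NP
      [3,4] "cat" : NP
    [4,6] NP\(NP/N)   <
      [4,5] "quickly" : NP
      [5,6] "song" : (NP\(NP/N))\NP

NP\(NP/N)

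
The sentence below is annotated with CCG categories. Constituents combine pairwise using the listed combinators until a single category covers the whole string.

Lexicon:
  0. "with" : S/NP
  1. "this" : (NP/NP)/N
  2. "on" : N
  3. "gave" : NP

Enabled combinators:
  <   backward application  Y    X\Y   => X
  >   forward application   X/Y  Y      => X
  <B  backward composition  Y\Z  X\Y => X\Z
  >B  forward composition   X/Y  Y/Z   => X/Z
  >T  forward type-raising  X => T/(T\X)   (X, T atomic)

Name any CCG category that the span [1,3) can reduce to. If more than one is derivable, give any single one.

NP/NP

[0,4] S   >
  [0,3] S/NP   >B
    [0,1] "with" : S/NP
    [1,3] NP/NP   >
      [1,2] "this" : (NP/NP)/N
      [2,3] "on" : N
  [3,4] "gave" : NP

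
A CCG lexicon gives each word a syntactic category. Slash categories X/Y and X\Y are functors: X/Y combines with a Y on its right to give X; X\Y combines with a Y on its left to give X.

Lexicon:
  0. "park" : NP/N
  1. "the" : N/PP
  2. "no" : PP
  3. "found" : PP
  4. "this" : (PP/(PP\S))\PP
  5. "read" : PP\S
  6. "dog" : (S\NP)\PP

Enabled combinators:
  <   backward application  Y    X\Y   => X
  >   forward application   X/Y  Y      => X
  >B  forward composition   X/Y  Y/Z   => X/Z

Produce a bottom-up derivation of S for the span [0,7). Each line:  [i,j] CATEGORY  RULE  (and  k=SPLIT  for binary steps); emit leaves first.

[0,1] NP/N  lex  "park"
[1,2] N/PP  lex  "the"
[2,3] PP  lex  "no"
[1,3] N  >  k=2
[0,3] NP  >  k=1
[3,4] PP  lex  "found"
[4,5] (PP/(PP\S))\PP  lex  "this"
[3,5] PP/(PP\S)  <  k=4
[5,6] PP\S  lex  "read"
[3,6] PP  >  k=5
[6,7] (S\NP)\PP  lex  "dog"
[3,7] S\NP  <  k=6
[0,7] S  <  k=3

[0,7] S   <
  [0,3] NP   >
    [0,1] "park" : NP/N
    [1,3] N   >
      [1,2] "the" : N/PP
      [2,3] "no" : PP
  [3,7] S\NP   <
    [3,6] PP   >
      [3,5] PP/(PP\S)   <
        [3,4] "found" : PP
        [4,5] "this" : (PP/(PP\S))\PP
      [5,6] "read" : PP\S
    [6,7] "dog" : (S\NP)\PP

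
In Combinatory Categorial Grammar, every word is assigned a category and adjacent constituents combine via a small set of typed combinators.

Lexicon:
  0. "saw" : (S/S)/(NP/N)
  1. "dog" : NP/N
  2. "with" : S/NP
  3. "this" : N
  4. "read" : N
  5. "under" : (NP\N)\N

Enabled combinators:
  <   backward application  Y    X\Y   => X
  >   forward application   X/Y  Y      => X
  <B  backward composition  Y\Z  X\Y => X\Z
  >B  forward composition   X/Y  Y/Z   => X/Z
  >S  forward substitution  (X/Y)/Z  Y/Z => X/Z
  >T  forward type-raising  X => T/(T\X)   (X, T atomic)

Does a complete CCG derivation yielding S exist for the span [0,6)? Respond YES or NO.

YES

[0,6] S   >
  [0,3] S/NP   >B
    [0,2] S/S   >
      [0,1] "saw" : (S/S)/(NP/N)
      [1,2] "dog" : NP/N
    [2,3] "with" : S/NP
  [3,6] NP   <
    [3,4] "this" : N
    [4,6] NP\N   <
      [4,5] "read" : N
      [5,6] "under" : (NP\N)\N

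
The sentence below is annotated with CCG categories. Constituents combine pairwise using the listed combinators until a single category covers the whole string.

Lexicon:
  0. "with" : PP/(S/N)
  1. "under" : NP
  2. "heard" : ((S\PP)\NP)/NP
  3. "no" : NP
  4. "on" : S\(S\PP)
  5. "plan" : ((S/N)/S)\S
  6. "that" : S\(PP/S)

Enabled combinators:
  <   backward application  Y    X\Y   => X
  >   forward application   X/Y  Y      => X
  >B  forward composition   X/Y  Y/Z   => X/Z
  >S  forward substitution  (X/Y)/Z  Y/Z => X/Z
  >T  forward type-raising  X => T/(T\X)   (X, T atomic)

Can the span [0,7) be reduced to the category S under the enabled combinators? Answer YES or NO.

[0,7] S   <
  [0,6] PP/S   >B
    [0,1] "with" : PP/(S/N)
    [1,6] (S/N)/S   <
      [1,5] S   <
        [1,4] S\PP   <
          [1,2] "under" : NP
          [2,4] (S\PP)\NP   >
            [2,3] "heard" : ((S\PP)\NP)/NP
            [3,4] "no" : NP
        [4,5] "on" : S\(S\PP)
      [5,6] "plan" : ((S/N)/S)\S
  [6,7] "that" : S\(PP/S)

YES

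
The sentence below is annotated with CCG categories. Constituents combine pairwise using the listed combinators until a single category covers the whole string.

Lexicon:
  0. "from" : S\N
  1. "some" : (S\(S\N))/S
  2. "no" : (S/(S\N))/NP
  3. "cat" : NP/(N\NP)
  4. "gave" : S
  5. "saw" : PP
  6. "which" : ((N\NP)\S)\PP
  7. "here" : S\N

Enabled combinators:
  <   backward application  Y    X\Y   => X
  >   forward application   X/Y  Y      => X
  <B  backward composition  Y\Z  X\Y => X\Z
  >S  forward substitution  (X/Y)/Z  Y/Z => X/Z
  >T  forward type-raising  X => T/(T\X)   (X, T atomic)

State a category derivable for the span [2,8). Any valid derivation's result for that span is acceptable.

S

[0,8] S   <
  [0,1] "from" : S\N
  [1,8] S\(S\N)   >
    [1,2] "some" : (S\(S\N))/S
    [2,8] S   >
      [2,7] S/(S\N)   >
        [2,3] "no" : (S/(S\N))/NP
        [3,7] NP   >
          [3,4] "cat" : NP/(N\NP)
          [4,7] N\NP   <
            [4,5] "gave" : S
            [5,7] (N\NP)\S   <
              [5,6] "saw" : PP
              [6,7] "which" : ((N\NP)\S)\PP
      [7,8] "here" : S\N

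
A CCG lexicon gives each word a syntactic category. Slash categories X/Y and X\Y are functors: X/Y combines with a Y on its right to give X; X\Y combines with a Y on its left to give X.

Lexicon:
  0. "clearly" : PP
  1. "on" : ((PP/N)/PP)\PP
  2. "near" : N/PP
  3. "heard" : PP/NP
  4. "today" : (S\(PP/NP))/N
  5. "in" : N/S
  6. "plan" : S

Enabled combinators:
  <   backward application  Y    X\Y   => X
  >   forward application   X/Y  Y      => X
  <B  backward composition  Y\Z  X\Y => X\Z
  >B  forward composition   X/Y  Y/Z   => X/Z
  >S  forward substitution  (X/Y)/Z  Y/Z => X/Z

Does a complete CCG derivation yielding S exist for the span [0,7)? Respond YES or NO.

[0,7] S   <
  [0,4] PP/NP   >B
    [0,3] PP/PP   >S
      [0,2] (PP/N)/PP   <
        [0,1] "clearly" : PP
        [1,2] "on" : ((PP/N)/PP)\PP
      [2,3] "near" : N/PP
    [3,4] "heard" : PP/NP
  [4,7] S\(PP/NP)   >
    [4,5] "today" : (S\(PP/NP))/N
    [5,7] N   >
      [5,6] "in" : N/S
      [6,7] "plan" : S

YES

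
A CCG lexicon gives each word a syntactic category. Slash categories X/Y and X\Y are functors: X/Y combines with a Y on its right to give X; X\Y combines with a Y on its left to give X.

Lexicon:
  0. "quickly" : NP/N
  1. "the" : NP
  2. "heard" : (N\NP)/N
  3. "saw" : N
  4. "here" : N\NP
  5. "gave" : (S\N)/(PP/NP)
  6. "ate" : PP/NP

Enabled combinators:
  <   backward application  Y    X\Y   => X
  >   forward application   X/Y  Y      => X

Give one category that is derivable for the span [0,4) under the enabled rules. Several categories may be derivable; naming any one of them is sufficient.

NP

[0,7] S   <
  [0,5] N   <
    [0,4] NP   >
      [0,1] "quickly" : NP/N
      [1,4] N   <
        [1,2] "the" : NP
        [2,4] N\NP   >
          [2,3] "heard" : (N\NP)/N
          [3,4] "saw" : N
    [4,5] "here" : N\NP
  [5,7] S\N   >
    [5,6] "gave" : (S\N)/(PP/NP)
    [6,7] "ate" : PP/NP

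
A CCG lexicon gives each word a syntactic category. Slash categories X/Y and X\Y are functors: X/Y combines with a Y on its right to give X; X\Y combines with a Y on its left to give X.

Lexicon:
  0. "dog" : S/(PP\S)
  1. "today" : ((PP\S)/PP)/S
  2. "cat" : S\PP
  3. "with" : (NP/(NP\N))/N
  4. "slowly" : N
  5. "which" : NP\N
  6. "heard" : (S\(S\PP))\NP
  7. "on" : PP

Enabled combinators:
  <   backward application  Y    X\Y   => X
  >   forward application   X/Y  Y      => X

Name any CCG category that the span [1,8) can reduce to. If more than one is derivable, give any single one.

PP\S

[0,8] S   >
  [0,1] "dog" : S/(PP\S)
  [1,8] PP\S   >
    [1,7] (PP\S)/PP   >
      [1,2] "today" : ((PP\S)/PP)/S
      [2,7] S   <
        [2,3] "cat" : S\PP
        [3,7] S\(S\PP)   <
          [3,6] NP   >
            [3,5] NP/(NP\N)   >
              [3,4] "with" : (NP/(NP\N))/N
              [4,5] "slowly" : N
            [5,6] "which" : NP\N
          [6,7] "heard" : (S\(S\PP))\NP
    [7,8] "on" : PP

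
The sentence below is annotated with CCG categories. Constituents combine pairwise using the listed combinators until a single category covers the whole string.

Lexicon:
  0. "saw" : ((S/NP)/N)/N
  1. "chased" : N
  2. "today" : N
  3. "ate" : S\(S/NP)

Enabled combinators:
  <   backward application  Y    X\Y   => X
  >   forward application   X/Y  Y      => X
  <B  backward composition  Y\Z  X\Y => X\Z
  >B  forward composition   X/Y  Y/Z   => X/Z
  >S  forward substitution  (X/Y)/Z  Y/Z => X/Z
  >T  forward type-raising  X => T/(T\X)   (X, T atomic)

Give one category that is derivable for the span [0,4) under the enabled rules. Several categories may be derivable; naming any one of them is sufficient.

[0,4] S   <
  [0,3] S/NP   >
    [0,2] (S/NP)/N   >
      [0,1] "saw" : ((S/NP)/N)/N
      [1,2] "chased" : N
    [2,3] "today" : N
  [3,4] "ate" : S\(S/NP)

S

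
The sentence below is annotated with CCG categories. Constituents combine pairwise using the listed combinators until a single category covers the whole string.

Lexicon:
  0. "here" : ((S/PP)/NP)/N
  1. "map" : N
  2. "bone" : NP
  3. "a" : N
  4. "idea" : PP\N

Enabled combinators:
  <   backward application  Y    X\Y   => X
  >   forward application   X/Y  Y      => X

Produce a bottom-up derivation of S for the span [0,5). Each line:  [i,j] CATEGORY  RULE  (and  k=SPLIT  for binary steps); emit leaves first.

[0,1] ((S/PP)/NP)/N  lex  "here"
[1,2] N  lex  "map"
[0,2] (S/PP)/NP  >  k=1
[2,3] NP  lex  "bone"
[0,3] S/PP  >  k=2
[3,4] N  lex  "a"
[4,5] PP\N  lex  "idea"
[3,5] PP  <  k=4
[0,5] S  >  k=3

[0,5] S   >
  [0,3] S/PP   >
    [0,2] (S/PP)/NP   >
      [0,1] "here" : ((S/PP)/NP)/N
      [1,2] "map" : N
    [2,3] "bone" : NP
  [3,5] PP   <
    [3,4] "a" : N
    [4,5] "idea" : PP\N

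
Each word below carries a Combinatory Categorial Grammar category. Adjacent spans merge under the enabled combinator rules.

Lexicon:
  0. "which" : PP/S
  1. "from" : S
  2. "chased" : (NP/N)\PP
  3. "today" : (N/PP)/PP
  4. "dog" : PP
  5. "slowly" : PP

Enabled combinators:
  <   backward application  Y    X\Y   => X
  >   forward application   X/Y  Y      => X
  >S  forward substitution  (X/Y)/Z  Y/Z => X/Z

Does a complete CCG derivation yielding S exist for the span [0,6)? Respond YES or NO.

PP/S S (NP/N)\PP (N/PP)/PP PP PP
CKY chart[0,6] = {NP}; S ∉ chart

NO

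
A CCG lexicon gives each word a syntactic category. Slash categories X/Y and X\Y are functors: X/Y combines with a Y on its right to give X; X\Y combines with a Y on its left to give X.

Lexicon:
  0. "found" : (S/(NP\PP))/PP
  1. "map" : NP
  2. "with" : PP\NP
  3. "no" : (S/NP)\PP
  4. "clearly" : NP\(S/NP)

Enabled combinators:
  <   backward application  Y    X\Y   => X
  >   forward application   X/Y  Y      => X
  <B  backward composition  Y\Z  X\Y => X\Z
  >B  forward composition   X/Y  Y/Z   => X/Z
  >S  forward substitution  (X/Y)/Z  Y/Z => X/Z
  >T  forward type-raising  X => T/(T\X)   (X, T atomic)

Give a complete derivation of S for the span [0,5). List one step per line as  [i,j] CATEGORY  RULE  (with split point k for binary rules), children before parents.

[0,1] (S/(NP\PP))/PP  lex  "found"
[1,2] NP  lex  "map"
[1,2] PP/(PP\NP)  >T
[2,3] PP\NP  lex  "with"
[1,3] PP  >  k=2
[0,3] S/(NP\PP)  >  k=1
[3,4] (S/NP)\PP  lex  "no"
[4,5] NP\(S/NP)  lex  "clearly"
[3,5] NP\PP  <B  k=4
[0,5] S  >  k=3

[0,5] S   >
  [0,3] S/(NP\PP)   >
    [0,1] "found" : (S/(NP\PP))/PP
    [1,3] PP   >
      [1,2] PP/(PP\NP)   >T
        [1,2] "map" : NP
      [2,3] "with" : PP\NP
  [3,5] NP\PP   <B
    [3,4] "no" : (S/NP)\PP
    [4,5] "clearly" : NP\(S/NP)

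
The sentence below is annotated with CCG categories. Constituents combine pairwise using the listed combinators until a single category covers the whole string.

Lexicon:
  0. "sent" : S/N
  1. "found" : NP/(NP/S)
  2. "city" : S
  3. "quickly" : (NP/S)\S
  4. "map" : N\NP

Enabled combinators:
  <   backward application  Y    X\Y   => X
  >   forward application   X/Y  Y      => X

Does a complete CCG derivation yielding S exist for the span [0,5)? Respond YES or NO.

[0,5] S   >
  [0,1] "sent" : S/N
  [1,5] N   <
    [1,4] NP   >
      [1,2] "found" : NP/(NP/S)
      [2,4] NP/S   <
        [2,3] "city" : S
        [3,4] "quickly" : (NP/S)\S
    [4,5] "map" : N\NP

YES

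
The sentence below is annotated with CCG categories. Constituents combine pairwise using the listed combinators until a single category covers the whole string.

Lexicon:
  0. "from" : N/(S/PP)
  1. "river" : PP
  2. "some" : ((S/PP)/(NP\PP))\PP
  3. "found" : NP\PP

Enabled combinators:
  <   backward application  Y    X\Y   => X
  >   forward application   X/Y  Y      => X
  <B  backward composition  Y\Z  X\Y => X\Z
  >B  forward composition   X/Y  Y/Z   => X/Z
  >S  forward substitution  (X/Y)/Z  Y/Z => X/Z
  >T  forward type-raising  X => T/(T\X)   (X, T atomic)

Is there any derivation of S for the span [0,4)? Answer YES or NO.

NO

N/(S/PP) PP ((S/PP)/(NP\PP))\PP NP\PP
CKY chart[0,4] = {N, N/(N\N), NP/(NP\N), PP/(PP\N), S/(S\N)}; S ∉ chart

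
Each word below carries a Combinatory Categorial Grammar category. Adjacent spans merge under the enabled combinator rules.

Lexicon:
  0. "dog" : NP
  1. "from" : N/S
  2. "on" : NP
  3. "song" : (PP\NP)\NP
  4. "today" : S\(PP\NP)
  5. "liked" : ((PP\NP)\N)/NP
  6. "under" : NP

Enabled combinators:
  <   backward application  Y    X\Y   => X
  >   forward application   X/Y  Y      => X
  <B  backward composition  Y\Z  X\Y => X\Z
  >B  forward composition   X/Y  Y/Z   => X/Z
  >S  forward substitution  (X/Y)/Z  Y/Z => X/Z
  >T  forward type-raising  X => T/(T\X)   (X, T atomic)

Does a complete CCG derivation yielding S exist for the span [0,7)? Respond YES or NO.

NP N/S NP (PP\NP)\NP S\(PP\NP) ((PP\NP)\N)/NP NP
CKY chart[0,7] = {N/(N\PP), NP/(NP\PP), PP, PP/(PP\PP), S/(S\PP)}; S ∉ chart

NO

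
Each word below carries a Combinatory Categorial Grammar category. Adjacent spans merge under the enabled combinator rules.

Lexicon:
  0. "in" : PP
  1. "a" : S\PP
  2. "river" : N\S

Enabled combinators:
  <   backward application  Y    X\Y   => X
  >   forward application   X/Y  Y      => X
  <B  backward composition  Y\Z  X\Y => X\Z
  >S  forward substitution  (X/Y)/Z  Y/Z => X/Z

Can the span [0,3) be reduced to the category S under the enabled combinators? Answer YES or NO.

NO

PP S\PP N\S
CKY chart[0,3] = {N}; S ∉ chart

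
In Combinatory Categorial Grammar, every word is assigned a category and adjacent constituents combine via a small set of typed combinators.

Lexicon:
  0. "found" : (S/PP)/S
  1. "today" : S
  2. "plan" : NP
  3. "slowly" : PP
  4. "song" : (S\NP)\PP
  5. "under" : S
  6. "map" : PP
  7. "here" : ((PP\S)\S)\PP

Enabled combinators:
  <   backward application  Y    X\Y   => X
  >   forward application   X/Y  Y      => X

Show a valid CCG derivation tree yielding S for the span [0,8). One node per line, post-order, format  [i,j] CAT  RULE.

[0,8] S   >
  [0,2] S/PP   >
    [0,1] "found" : (S/PP)/S
    [1,2] "today" : S
  [2,8] PP   <
    [2,5] S   <
      [2,3] "plan" : NP
      [3,5] S\NP   <
        [3,4] "slowly" : PP
        [4,5] "song" : (S\NP)\PP
    [5,8] PP\S   <
      [5,6] "under" : S
      [6,8] (PP\S)\S   <
        [6,7] "map" : PP
        [7,8] "here" : ((PP\S)\S)\PP

[0,1] (S/PP)/S  lex  "found"
[1,2] S  lex  "today"
[0,2] S/PP  >  k=1
[2,3] NP  lex  "plan"
[3,4] PP  lex  "slowly"
[4,5] (S\NP)\PP  lex  "song"
[3,5] S\NP  <  k=4
[2,5] S  <  k=3
[5,6] S  lex  "under"
[6,7] PP  lex  "map"
[7,8] ((PP\S)\S)\PP  lex  "here"
[6,8] (PP\S)\S  <  k=7
[5,8] PP\S  <  k=6
[2,8] PP  <  k=5
[0,8] S  >  k=2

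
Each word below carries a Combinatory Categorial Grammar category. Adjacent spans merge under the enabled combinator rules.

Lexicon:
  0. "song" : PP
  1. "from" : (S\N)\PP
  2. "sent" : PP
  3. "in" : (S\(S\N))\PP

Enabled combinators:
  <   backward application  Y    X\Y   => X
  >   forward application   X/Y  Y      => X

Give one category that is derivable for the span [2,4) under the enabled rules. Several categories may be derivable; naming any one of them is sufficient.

[0,4] S   <
  [0,2] S\N   <
    [0,1] "song" : PP
    [1,2] "from" : (S\N)\PP
  [2,4] S\(S\N)   <
    [2,3] "sent" : PP
    [3,4] "in" : (S\(S\N))\PP

S\(S\N)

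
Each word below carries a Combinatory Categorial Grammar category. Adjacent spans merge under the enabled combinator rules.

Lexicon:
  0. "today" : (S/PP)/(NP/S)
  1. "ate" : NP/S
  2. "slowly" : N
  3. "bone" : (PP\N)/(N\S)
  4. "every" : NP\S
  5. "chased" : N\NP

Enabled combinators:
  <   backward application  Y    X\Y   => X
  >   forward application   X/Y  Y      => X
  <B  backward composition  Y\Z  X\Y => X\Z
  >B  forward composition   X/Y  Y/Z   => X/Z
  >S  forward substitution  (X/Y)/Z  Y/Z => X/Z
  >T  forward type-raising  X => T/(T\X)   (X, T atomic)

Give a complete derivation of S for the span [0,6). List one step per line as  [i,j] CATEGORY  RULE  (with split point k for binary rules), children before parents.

[0,1] (S/PP)/(NP/S)  lex  "today"
[1,2] NP/S  lex  "ate"
[0,2] S/PP  >  k=1
[2,3] N  lex  "slowly"
[3,4] (PP\N)/(N\S)  lex  "bone"
[4,5] NP\S  lex  "every"
[5,6] N\NP  lex  "chased"
[4,6] N\S  <B  k=5
[3,6] PP\N  >  k=4
[2,6] PP  <  k=3
[0,6] S  >  k=2

[0,6] S   >
  [0,2] S/PP   >
    [0,1] "today" : (S/PP)/(NP/S)
    [1,2] "ate" : NP/S
  [2,6] PP   <
    [2,3] "slowly" : N
    [3,6] PP\N   >
      [3,4] "bone" : (PP\N)/(N\S)
      [4,6] N\S   <B
        [4,5] "every" : NP\S
        [5,6] "chased" : N\NP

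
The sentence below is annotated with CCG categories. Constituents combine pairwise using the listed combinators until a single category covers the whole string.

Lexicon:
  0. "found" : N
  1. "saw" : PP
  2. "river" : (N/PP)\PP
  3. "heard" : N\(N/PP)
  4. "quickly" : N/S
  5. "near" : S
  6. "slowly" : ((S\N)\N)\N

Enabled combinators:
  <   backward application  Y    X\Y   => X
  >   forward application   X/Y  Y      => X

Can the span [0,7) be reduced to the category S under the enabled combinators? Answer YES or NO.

[0,7] S   <
  [0,1] "found" : N
  [1,7] S\N   <
    [1,4] N   <
      [1,3] N/PP   <
        [1,2] "saw" : PP
        [2,3] "river" : (N/PP)\PP
      [3,4] "heard" : N\(N/PP)
    [4,7] (S\N)\N   <
      [4,6] N   >
        [4,5] "quickly" : N/S
        [5,6] "near" : S
      [6,7] "slowly" : ((S\N)\N)\N

YES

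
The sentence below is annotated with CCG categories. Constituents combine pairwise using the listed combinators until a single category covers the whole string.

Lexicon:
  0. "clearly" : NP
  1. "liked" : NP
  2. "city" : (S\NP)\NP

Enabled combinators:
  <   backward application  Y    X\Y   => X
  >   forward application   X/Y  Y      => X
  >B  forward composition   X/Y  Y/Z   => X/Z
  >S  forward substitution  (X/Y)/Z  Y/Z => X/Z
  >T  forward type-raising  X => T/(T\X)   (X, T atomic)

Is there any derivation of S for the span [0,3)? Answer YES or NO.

YES

[0,3] S   <
  [0,1] "clearly" : NP
  [1,3] S\NP   <
    [1,2] "liked" : NP
    [2,3] "city" : (S\NP)\NP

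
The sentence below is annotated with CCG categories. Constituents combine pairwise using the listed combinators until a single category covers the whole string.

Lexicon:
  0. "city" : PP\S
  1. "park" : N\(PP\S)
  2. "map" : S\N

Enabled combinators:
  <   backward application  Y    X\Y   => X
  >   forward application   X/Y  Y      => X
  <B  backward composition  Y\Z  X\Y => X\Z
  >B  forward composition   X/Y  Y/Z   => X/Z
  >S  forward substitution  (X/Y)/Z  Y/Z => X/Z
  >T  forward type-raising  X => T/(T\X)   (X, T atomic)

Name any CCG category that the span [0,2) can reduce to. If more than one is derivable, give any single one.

N

[0,3] S   <
  [0,2] N   <
    [0,1] "city" : PP\S
    [1,2] "park" : N\(PP\S)
  [2,3] "map" : S\N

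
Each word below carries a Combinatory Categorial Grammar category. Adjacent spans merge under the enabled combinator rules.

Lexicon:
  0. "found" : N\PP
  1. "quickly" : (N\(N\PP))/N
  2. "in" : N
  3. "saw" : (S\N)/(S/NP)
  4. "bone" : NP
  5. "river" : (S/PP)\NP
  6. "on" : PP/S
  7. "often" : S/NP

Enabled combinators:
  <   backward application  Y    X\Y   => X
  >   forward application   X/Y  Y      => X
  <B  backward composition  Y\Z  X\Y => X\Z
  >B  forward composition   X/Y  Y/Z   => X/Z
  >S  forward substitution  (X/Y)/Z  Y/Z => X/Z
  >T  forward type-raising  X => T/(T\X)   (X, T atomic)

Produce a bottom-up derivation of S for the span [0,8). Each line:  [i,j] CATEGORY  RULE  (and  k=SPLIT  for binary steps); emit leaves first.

[0,1] N\PP  lex  "found"
[1,2] (N\(N\PP))/N  lex  "quickly"
[2,3] N  lex  "in"
[1,3] N\(N\PP)  >  k=2
[0,3] N  <  k=1
[3,4] (S\N)/(S/NP)  lex  "saw"
[4,5] NP  lex  "bone"
[5,6] (S/PP)\NP  lex  "river"
[4,6] S/PP  <  k=5
[6,7] PP/S  lex  "on"
[4,7] S/S  >B  k=6
[7,8] S/NP  lex  "often"
[4,8] S/NP  >B  k=7
[3,8] S\N  >  k=4
[0,8] S  <  k=3

[0,8] S   <
  [0,3] N   <
    [0,1] "found" : N\PP
    [1,3] N\(N\PP)   >
      [1,2] "quickly" : (N\(N\PP))/N
      [2,3] "in" : N
  [3,8] S\N   >
    [3,4] "saw" : (S\N)/(S/NP)
    [4,8] S/NP   >B
      [4,7] S/S   >B
        [4,6] S/PP   <
          [4,5] "bone" : NP
          [5,6] "river" : (S/PP)\NP
        [6,7] "on" : PP/S
      [7,8] "often" : S/NP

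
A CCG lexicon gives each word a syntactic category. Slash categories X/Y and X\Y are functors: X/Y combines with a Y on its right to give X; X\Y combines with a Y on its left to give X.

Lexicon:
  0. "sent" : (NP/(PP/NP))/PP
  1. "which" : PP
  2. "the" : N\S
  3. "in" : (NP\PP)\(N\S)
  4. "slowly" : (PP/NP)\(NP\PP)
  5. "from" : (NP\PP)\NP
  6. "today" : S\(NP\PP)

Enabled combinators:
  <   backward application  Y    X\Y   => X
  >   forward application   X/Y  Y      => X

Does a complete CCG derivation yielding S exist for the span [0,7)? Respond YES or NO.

[0,7] S   <
  [0,6] NP\PP   <
    [0,5] NP   >
      [0,2] NP/(PP/NP)   >
        [0,1] "sent" : (NP/(PP/NP))/PP
        [1,2] "which" : PP
      [2,5] PP/NP   <
        [2,4] NP\PP   <
          [2,3] "the" : N\S
          [3,4] "in" : (NP\PP)\(N\S)
        [4,5] "slowly" : (PP/NP)\(NP\PP)
    [5,6] "from" : (NP\PP)\NP
  [6,7] "today" : S\(NP\PP)

YES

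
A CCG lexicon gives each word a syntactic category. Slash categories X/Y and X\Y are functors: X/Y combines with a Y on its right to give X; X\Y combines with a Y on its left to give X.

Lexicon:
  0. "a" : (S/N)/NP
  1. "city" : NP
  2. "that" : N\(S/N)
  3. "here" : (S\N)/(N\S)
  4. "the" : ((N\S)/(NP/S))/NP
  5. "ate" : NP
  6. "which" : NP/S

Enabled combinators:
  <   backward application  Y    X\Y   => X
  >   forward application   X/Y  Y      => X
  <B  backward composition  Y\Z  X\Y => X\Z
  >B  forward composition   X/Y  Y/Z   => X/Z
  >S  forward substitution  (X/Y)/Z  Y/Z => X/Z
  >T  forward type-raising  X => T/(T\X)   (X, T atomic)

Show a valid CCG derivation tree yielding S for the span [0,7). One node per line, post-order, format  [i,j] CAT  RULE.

[0,1] (S/N)/NP  lex  "a"
[1,2] NP  lex  "city"
[0,2] S/N  >  k=1
[2,3] N\(S/N)  lex  "that"
[0,3] N  <  k=2
[3,4] (S\N)/(N\S)  lex  "here"
[4,5] ((N\S)/(NP/S))/NP  lex  "the"
[5,6] NP  lex  "ate"
[4,6] (N\S)/(NP/S)  >  k=5
[6,7] NP/S  lex  "which"
[4,7] N\S  >  k=6
[3,7] S\N  >  k=4
[0,7] S  <  k=3

[0,7] S   <
  [0,3] N   <
    [0,2] S/N   >
      [0,1] "a" : (S/N)/NP
      [1,2] "city" : NP
    [2,3] "that" : N\(S/N)
  [3,7] S\N   >
    [3,4] "here" : (S\N)/(N\S)
    [4,7] N\S   >
      [4,6] (N\S)/(NP/S)   >
        [4,5] "the" : ((N\S)/(NP/S))/NP
        [5,6] "ate" : NP
      [6,7] "which" : NP/S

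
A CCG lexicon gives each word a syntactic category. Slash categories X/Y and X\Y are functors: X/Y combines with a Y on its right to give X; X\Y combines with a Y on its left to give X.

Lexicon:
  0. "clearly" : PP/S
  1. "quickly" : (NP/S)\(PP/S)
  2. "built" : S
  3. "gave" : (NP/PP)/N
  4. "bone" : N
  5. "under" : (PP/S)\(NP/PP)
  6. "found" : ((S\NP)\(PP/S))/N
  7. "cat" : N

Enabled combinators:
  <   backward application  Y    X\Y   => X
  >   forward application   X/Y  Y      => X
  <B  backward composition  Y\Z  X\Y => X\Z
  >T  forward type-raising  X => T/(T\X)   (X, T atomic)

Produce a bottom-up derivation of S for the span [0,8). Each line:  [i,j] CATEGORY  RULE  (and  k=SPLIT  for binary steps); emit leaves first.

[0,8] S   <
  [0,3] NP   >
    [0,2] NP/S   <
      [0,1] "clearly" : PP/S
      [1,2] "quickly" : (NP/S)\(PP/S)
    [2,3] "built" : S
  [3,8] S\NP   <
    [3,6] PP/S   <
      [3,5] NP/PP   >
        [3,4] "gave" : (NP/PP)/N
        [4,5] "bone" : N
      [5,6] "under" : (PP/S)\(NP/PP)
    [6,8] (S\NP)\(PP/S)   >
      [6,7] "found" : ((S\NP)\(PP/S))/N
      [7,8] "cat" : N

[0,1] PP/S  lex  "clearly"
[1,2] (NP/S)\(PP/S)  lex  "quickly"
[0,2] NP/S  <  k=1
[2,3] S  lex  "built"
[0,3] NP  >  k=2
[3,4] (NP/PP)/N  lex  "gave"
[4,5] N  lex  "bone"
[3,5] NP/PP  >  k=4
[5,6] (PP/S)\(NP/PP)  lex  "under"
[3,6] PP/S  <  k=5
[6,7] ((S\NP)\(PP/S))/N  lex  "found"
[7,8] N  lex  "cat"
[6,8] (S\NP)\(PP/S)  >  k=7
[3,8] S\NP  <  k=6
[0,8] S  <  k=3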